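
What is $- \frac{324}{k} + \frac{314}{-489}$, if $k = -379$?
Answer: $\frac{39430}{185331} \approx 0.21275$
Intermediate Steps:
$- \frac{324}{k} + \frac{314}{-489} = - \frac{324}{-379} + \frac{314}{-489} = \left(-324\right) \left(- \frac{1}{379}\right) + 314 \left(- \frac{1}{489}\right) = \frac{324}{379} - \frac{314}{489} = \frac{39430}{185331}$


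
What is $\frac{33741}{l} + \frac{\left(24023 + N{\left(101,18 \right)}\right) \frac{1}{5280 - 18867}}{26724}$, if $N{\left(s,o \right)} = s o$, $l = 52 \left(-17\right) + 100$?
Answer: $- \frac{437547971909}{10166771664} \approx -43.037$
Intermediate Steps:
$l = -784$ ($l = -884 + 100 = -784$)
$N{\left(s,o \right)} = o s$
$\frac{33741}{l} + \frac{\left(24023 + N{\left(101,18 \right)}\right) \frac{1}{5280 - 18867}}{26724} = \frac{33741}{-784} + \frac{\left(24023 + 18 \cdot 101\right) \frac{1}{5280 - 18867}}{26724} = 33741 \left(- \frac{1}{784}\right) + \frac{24023 + 1818}{-13587} \cdot \frac{1}{26724} = - \frac{33741}{784} + 25841 \left(- \frac{1}{13587}\right) \frac{1}{26724} = - \frac{33741}{784} - \frac{25841}{363098988} = - \frac{437547971909}{10166771664}$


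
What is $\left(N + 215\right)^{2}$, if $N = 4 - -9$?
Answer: $51984$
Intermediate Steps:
$N = 13$ ($N = 4 + 9 = 13$)
$\left(N + 215\right)^{2} = \left(13 + 215\right)^{2} = 228^{2} = 51984$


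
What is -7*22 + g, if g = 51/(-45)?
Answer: -2327/15 ≈ -155.13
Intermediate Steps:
g = -17/15 (g = 51*(-1/45) = -17/15 ≈ -1.1333)
-7*22 + g = -7*22 - 17/15 = -154 - 17/15 = -2327/15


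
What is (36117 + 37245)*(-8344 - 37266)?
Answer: -3346040820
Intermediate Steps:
(36117 + 37245)*(-8344 - 37266) = 73362*(-45610) = -3346040820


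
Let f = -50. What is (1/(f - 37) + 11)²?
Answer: 913936/7569 ≈ 120.75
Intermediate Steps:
(1/(f - 37) + 11)² = (1/(-50 - 37) + 11)² = (1/(-87) + 11)² = (-1/87 + 11)² = (956/87)² = 913936/7569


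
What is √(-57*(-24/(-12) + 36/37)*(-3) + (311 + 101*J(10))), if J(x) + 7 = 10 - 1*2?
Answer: √1259998/37 ≈ 30.338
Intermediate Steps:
J(x) = 1 (J(x) = -7 + (10 - 1*2) = -7 + (10 - 2) = -7 + 8 = 1)
√(-57*(-24/(-12) + 36/37)*(-3) + (311 + 101*J(10))) = √(-57*(-24/(-12) + 36/37)*(-3) + (311 + 101*1)) = √(-57*(-24*(-1/12) + 36*(1/37))*(-3) + (311 + 101)) = √(-57*(2 + 36/37)*(-3) + 412) = √(-57*110/37*(-3) + 412) = √(-6270/37*(-3) + 412) = √(18810/37 + 412) = √(34054/37) = √1259998/37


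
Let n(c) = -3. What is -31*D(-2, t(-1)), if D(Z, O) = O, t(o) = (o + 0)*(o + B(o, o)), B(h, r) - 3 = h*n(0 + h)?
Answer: 155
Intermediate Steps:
B(h, r) = 3 - 3*h (B(h, r) = 3 + h*(-3) = 3 - 3*h)
t(o) = o*(3 - 2*o) (t(o) = (o + 0)*(o + (3 - 3*o)) = o*(3 - 2*o))
-31*D(-2, t(-1)) = -(-31)*(3 - 2*(-1)) = -(-31)*(3 + 2) = -(-31)*5 = -31*(-5) = 155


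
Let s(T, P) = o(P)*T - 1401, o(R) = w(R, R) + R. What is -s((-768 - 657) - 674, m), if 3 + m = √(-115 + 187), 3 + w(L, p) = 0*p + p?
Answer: -17490 + 25188*√2 ≈ 18131.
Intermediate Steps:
w(L, p) = -3 + p (w(L, p) = -3 + (0*p + p) = -3 + (0 + p) = -3 + p)
o(R) = -3 + 2*R (o(R) = (-3 + R) + R = -3 + 2*R)
m = -3 + 6*√2 (m = -3 + √(-115 + 187) = -3 + √72 = -3 + 6*√2 ≈ 5.4853)
s(T, P) = -1401 + T*(-3 + 2*P) (s(T, P) = (-3 + 2*P)*T - 1401 = T*(-3 + 2*P) - 1401 = -1401 + T*(-3 + 2*P))
-s((-768 - 657) - 674, m) = -(-1401 + ((-768 - 657) - 674)*(-3 + 2*(-3 + 6*√2))) = -(-1401 + (-1425 - 674)*(-3 + (-6 + 12*√2))) = -(-1401 - 2099*(-9 + 12*√2)) = -(-1401 + (18891 - 25188*√2)) = -(17490 - 25188*√2) = -17490 + 25188*√2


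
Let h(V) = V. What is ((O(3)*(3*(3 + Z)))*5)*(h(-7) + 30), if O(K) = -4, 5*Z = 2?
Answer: -4692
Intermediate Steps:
Z = ⅖ (Z = (⅕)*2 = ⅖ ≈ 0.40000)
((O(3)*(3*(3 + Z)))*5)*(h(-7) + 30) = (-12*(3 + ⅖)*5)*(-7 + 30) = (-12*17/5*5)*23 = (-4*51/5*5)*23 = -204/5*5*23 = -204*23 = -4692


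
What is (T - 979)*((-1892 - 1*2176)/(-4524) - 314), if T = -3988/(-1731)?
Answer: 199563933779/652587 ≈ 3.0580e+5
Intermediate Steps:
T = 3988/1731 (T = -3988*(-1/1731) = 3988/1731 ≈ 2.3039)
(T - 979)*((-1892 - 1*2176)/(-4524) - 314) = (3988/1731 - 979)*((-1892 - 1*2176)/(-4524) - 314) = -1690661*((-1892 - 2176)*(-1/4524) - 314)/1731 = -1690661*(-4068*(-1/4524) - 314)/1731 = -1690661*(339/377 - 314)/1731 = -1690661/1731*(-118039/377) = 199563933779/652587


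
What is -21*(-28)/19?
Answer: 588/19 ≈ 30.947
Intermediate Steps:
-21*(-28)/19 = 588*(1/19) = 588/19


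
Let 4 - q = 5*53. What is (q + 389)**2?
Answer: 16384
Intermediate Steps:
q = -261 (q = 4 - 5*53 = 4 - 1*265 = 4 - 265 = -261)
(q + 389)**2 = (-261 + 389)**2 = 128**2 = 16384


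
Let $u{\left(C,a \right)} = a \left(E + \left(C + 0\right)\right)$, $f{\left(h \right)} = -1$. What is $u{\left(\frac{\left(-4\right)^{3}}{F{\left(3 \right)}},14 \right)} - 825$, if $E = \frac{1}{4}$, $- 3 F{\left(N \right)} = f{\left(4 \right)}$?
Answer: $- \frac{7019}{2} \approx -3509.5$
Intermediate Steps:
$F{\left(N \right)} = \frac{1}{3}$ ($F{\left(N \right)} = \left(- \frac{1}{3}\right) \left(-1\right) = \frac{1}{3}$)
$E = \frac{1}{4} \approx 0.25$
$u{\left(C,a \right)} = a \left(\frac{1}{4} + C\right)$ ($u{\left(C,a \right)} = a \left(\frac{1}{4} + \left(C + 0\right)\right) = a \left(\frac{1}{4} + C\right)$)
$u{\left(\frac{\left(-4\right)^{3}}{F{\left(3 \right)}},14 \right)} - 825 = 14 \left(\frac{1}{4} + \left(-4\right)^{3} \frac{1}{\frac{1}{3}}\right) - 825 = 14 \left(\frac{1}{4} - 192\right) - 825 = 14 \left(- \frac{767}{4}\right) - 825 = - \frac{5369}{2} - 825 = - \frac{7019}{2}$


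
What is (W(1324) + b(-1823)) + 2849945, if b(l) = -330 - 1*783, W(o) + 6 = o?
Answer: 2850150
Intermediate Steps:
W(o) = -6 + o
b(l) = -1113 (b(l) = -330 - 783 = -1113)
(W(1324) + b(-1823)) + 2849945 = ((-6 + 1324) - 1113) + 2849945 = (1318 - 1113) + 2849945 = 205 + 2849945 = 2850150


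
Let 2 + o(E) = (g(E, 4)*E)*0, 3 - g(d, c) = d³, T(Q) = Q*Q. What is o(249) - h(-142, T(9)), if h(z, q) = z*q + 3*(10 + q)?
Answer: 11227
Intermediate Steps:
T(Q) = Q²
g(d, c) = 3 - d³
h(z, q) = 30 + 3*q + q*z (h(z, q) = q*z + (30 + 3*q) = 30 + 3*q + q*z)
o(E) = -2 (o(E) = -2 + ((3 - E³)*E)*0 = -2 + (E*(3 - E³))*0 = -2 + 0 = -2)
o(249) - h(-142, T(9)) = -2 - (30 + 3*9² + 9²*(-142)) = -2 - (30 + 3*81 + 81*(-142)) = -2 - (30 + 243 - 11502) = -2 - 1*(-11229) = -2 + 11229 = 11227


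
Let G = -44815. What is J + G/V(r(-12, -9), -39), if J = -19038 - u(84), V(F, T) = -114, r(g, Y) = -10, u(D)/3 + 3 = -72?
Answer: -2099867/114 ≈ -18420.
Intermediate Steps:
u(D) = -225 (u(D) = -9 + 3*(-72) = -9 - 216 = -225)
J = -18813 (J = -19038 - 1*(-225) = -19038 + 225 = -18813)
J + G/V(r(-12, -9), -39) = -18813 - 44815/(-114) = -18813 - 44815*(-1/114) = -18813 + 44815/114 = -2099867/114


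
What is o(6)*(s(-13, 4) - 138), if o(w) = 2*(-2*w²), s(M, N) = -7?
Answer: 20880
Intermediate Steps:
o(w) = -4*w²
o(6)*(s(-13, 4) - 138) = (-4*6²)*(-7 - 138) = -4*36*(-145) = -144*(-145) = 20880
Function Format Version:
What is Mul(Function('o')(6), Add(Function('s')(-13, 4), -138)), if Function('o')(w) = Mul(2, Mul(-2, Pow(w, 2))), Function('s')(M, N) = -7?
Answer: 20880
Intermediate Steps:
Function('o')(w) = Mul(-4, Pow(w, 2))
Mul(Function('o')(6), Add(Function('s')(-13, 4), -138)) = Mul(Mul(-4, Pow(6, 2)), Add(-7, -138)) = Mul(Mul(-4, 36), -145) = Mul(-144, -145) = 20880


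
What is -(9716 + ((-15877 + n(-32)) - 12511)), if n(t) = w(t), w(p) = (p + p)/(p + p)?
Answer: 18671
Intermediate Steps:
w(p) = 1 (w(p) = (2*p)/((2*p)) = (2*p)*(1/(2*p)) = 1)
n(t) = 1
-(9716 + ((-15877 + n(-32)) - 12511)) = -(9716 + ((-15877 + 1) - 12511)) = -(9716 + (-15876 - 12511)) = -(9716 - 28387) = -1*(-18671) = 18671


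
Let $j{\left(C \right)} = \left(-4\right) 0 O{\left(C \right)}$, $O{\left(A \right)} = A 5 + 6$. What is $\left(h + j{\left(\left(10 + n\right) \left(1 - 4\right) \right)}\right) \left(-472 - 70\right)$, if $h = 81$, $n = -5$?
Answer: $-43902$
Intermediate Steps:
$O{\left(A \right)} = 6 + 5 A$ ($O{\left(A \right)} = 5 A + 6 = 6 + 5 A$)
$j{\left(C \right)} = 0$ ($j{\left(C \right)} = \left(-4\right) 0 \left(6 + 5 C\right) = 0 \left(6 + 5 C\right) = 0$)
$\left(h + j{\left(\left(10 + n\right) \left(1 - 4\right) \right)}\right) \left(-472 - 70\right) = \left(81 + 0\right) \left(-472 - 70\right) = 81 \left(-542\right) = -43902$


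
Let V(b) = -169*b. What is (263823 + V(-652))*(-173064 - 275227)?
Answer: -167665765201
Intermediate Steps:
(263823 + V(-652))*(-173064 - 275227) = (263823 - 169*(-652))*(-173064 - 275227) = (263823 + 110188)*(-448291) = 374011*(-448291) = -167665765201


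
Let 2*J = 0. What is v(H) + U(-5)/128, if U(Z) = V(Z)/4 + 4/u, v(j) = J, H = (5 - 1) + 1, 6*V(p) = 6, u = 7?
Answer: 23/3584 ≈ 0.0064174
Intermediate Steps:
V(p) = 1 (V(p) = (⅙)*6 = 1)
H = 5 (H = 4 + 1 = 5)
J = 0 (J = (½)*0 = 0)
v(j) = 0
U(Z) = 23/28 (U(Z) = 1/4 + 4/7 = 1*(¼) + 4*(⅐) = ¼ + 4/7 = 23/28)
v(H) + U(-5)/128 = 0 + (23/28)/128 = 0 + (1/128)*(23/28) = 0 + 23/3584 = 23/3584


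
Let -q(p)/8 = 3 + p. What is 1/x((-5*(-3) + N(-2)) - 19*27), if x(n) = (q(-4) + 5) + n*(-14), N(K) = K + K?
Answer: 1/7041 ≈ 0.00014203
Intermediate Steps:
N(K) = 2*K
q(p) = -24 - 8*p (q(p) = -8*(3 + p) = -24 - 8*p)
x(n) = 13 - 14*n (x(n) = ((-24 - 8*(-4)) + 5) + n*(-14) = ((-24 + 32) + 5) - 14*n = (8 + 5) - 14*n = 13 - 14*n)
1/x((-5*(-3) + N(-2)) - 19*27) = 1/(13 - 14*((-5*(-3) + 2*(-2)) - 19*27)) = 1/(13 - 14*((15 - 4) - 513)) = 1/(13 - 14*(11 - 513)) = 1/(13 - 14*(-502)) = 1/(13 + 7028) = 1/7041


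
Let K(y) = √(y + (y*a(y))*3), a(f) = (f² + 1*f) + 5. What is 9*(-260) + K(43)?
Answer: -2340 + 2*√61189 ≈ -1845.3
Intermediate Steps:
a(f) = 5 + f + f² (a(f) = (f² + f) + 5 = (f + f²) + 5 = 5 + f + f²)
K(y) = √(y + 3*y*(5 + y + y²)) (K(y) = √(y + (y*(5 + y + y²))*3) = √(y + 3*y*(5 + y + y²)))
9*(-260) + K(43) = 9*(-260) + √(43*(16 + 3*43 + 3*43²)) = -2340 + √(43*(16 + 129 + 3*1849)) = -2340 + √(43*(16 + 129 + 5547)) = -2340 + √(43*5692) = -2340 + √244756 = -2340 + 2*√61189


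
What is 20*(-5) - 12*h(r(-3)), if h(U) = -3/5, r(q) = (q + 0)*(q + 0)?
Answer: -464/5 ≈ -92.800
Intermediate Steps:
r(q) = q² (r(q) = q*q = q²)
h(U) = -⅗ (h(U) = -3*⅕ = -⅗)
20*(-5) - 12*h(r(-3)) = 20*(-5) - 12*(-⅗) = -100 + 36/5 = -464/5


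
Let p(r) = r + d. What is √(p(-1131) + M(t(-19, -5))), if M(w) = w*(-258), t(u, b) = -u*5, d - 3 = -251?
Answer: I*√25889 ≈ 160.9*I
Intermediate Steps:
d = -248 (d = 3 - 251 = -248)
p(r) = -248 + r (p(r) = r - 248 = -248 + r)
t(u, b) = -5*u
M(w) = -258*w
√(p(-1131) + M(t(-19, -5))) = √((-248 - 1131) - (-1290)*(-19)) = √(-1379 - 258*95) = √(-1379 - 24510) = √(-25889) = I*√25889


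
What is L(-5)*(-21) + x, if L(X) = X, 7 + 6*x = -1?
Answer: 311/3 ≈ 103.67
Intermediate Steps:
x = -4/3 (x = -7/6 + (1/6)*(-1) = -7/6 - 1/6 = -4/3 ≈ -1.3333)
L(-5)*(-21) + x = -5*(-21) - 4/3 = 105 - 4/3 = 311/3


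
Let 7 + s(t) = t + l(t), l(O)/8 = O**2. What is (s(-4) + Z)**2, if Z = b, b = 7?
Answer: 15376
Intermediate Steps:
l(O) = 8*O**2
s(t) = -7 + t + 8*t**2 (s(t) = -7 + (t + 8*t**2) = -7 + t + 8*t**2)
Z = 7
(s(-4) + Z)**2 = ((-7 - 4 + 8*(-4)**2) + 7)**2 = ((-7 - 4 + 8*16) + 7)**2 = ((-7 - 4 + 128) + 7)**2 = (117 + 7)**2 = 124**2 = 15376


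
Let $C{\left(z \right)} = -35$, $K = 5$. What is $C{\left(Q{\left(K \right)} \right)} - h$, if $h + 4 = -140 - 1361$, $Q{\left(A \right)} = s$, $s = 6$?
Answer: $1470$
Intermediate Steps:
$Q{\left(A \right)} = 6$
$h = -1505$ ($h = -4 - 1501 = -1505$)
$C{\left(Q{\left(K \right)} \right)} - h = -35 - -1505 = -35 + 1505 = 1470$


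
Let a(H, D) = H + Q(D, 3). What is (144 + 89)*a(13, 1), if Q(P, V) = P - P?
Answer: 3029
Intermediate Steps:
Q(P, V) = 0
a(H, D) = H (a(H, D) = H + 0 = H)
(144 + 89)*a(13, 1) = (144 + 89)*13 = 233*13 = 3029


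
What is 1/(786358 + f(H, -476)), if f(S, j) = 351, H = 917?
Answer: 1/786709 ≈ 1.2711e-6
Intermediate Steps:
1/(786358 + f(H, -476)) = 1/(786358 + 351) = 1/786709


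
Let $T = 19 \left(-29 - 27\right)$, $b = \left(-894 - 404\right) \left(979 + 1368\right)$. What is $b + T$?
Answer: $-3047470$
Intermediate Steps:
$b = -3046406$ ($b = \left(-1298\right) 2347 = -3046406$)
$T = -1064$ ($T = 19 \left(-56\right) = -1064$)
$b + T = -3046406 - 1064 = -3047470$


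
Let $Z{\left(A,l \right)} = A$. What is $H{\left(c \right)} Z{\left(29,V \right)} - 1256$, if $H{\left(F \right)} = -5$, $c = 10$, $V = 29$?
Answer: $-1401$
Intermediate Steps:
$H{\left(c \right)} Z{\left(29,V \right)} - 1256 = \left(-5\right) 29 - 1256 = -145 - 1256 = -1401$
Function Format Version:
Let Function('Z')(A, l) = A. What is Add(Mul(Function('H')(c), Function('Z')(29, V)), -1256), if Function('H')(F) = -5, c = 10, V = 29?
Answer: -1401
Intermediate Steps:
Add(Mul(Function('H')(c), Function('Z')(29, V)), -1256) = Add(Mul(-5, 29), -1256) = Add(-145, -1256) = -1401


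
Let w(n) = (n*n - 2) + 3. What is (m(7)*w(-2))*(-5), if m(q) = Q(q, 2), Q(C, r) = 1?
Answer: -25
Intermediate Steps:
m(q) = 1
w(n) = 1 + n**2 (w(n) = (n**2 - 2) + 3 = (-2 + n**2) + 3 = 1 + n**2)
(m(7)*w(-2))*(-5) = (1*(1 + (-2)**2))*(-5) = (1*(1 + 4))*(-5) = (1*5)*(-5) = 5*(-5) = -25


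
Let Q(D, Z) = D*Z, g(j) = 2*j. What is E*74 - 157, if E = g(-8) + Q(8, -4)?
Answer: -3709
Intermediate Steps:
E = -48 (E = 2*(-8) + 8*(-4) = -16 - 32 = -48)
E*74 - 157 = -48*74 - 157 = -3552 - 157 = -3709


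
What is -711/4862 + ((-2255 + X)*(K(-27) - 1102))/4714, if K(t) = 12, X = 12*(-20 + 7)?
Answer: 6386967863/11459734 ≈ 557.34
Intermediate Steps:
X = -156 (X = 12*(-13) = -156)
-711/4862 + ((-2255 + X)*(K(-27) - 1102))/4714 = -711/4862 + ((-2255 - 156)*(12 - 1102))/4714 = -711*1/4862 - 2411*(-1090)*(1/4714) = -711/4862 + 2627990*(1/4714) = -711/4862 + 1313995/2357 = 6386967863/11459734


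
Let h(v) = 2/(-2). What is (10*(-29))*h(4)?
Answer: 290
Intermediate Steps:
h(v) = -1 (h(v) = 2*(-1/2) = -1)
(10*(-29))*h(4) = (10*(-29))*(-1) = -290*(-1) = 290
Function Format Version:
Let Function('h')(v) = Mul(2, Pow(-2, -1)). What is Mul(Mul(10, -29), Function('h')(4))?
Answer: 290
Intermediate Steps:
Function('h')(v) = -1 (Function('h')(v) = Mul(2, Rational(-1, 2)) = -1)
Mul(Mul(10, -29), Function('h')(4)) = Mul(Mul(10, -29), -1) = Mul(-290, -1) = 290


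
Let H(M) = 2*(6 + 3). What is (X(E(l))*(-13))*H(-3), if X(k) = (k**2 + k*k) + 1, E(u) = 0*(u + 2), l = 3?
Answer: -234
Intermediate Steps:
H(M) = 18 (H(M) = 2*9 = 18)
E(u) = 0 (E(u) = 0*(2 + u) = 0)
X(k) = 1 + 2*k**2 (X(k) = (k**2 + k**2) + 1 = 2*k**2 + 1 = 1 + 2*k**2)
(X(E(l))*(-13))*H(-3) = ((1 + 2*0**2)*(-13))*18 = ((1 + 2*0)*(-13))*18 = ((1 + 0)*(-13))*18 = (1*(-13))*18 = -13*18 = -234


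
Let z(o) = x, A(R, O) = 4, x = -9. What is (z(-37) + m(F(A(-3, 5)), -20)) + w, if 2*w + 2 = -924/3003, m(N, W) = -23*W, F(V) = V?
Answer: 5848/13 ≈ 449.85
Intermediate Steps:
z(o) = -9
w = -15/13 (w = -1 + (-924/3003)/2 = -1 + (-924*1/3003)/2 = -1 + (½)*(-4/13) = -1 - 2/13 = -15/13 ≈ -1.1538)
(z(-37) + m(F(A(-3, 5)), -20)) + w = (-9 - 23*(-20)) - 15/13 = (-9 + 460) - 15/13 = 451 - 15/13 = 5848/13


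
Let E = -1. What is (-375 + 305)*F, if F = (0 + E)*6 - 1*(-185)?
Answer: -12530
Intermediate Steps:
F = 179 (F = (0 - 1)*6 - 1*(-185) = -1*6 + 185 = -6 + 185 = 179)
(-375 + 305)*F = (-375 + 305)*179 = -70*179 = -12530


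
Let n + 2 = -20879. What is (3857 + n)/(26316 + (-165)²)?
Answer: -17024/53541 ≈ -0.31796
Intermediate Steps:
n = -20881 (n = -2 - 20879 = -20881)
(3857 + n)/(26316 + (-165)²) = (3857 - 20881)/(26316 + (-165)²) = -17024/(26316 + 27225) = -17024/53541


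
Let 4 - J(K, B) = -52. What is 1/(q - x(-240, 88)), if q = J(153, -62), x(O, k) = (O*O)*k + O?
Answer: -1/5068504 ≈ -1.9730e-7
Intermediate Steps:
x(O, k) = O + k*O**2 (x(O, k) = O**2*k + O = k*O**2 + O = O + k*O**2)
J(K, B) = 56 (J(K, B) = 4 - 1*(-52) = 4 + 52 = 56)
q = 56
1/(q - x(-240, 88)) = 1/(56 - (-240)*(1 - 240*88)) = 1/(56 - (-240)*(1 - 21120)) = 1/(56 - (-240)*(-21119)) = 1/(56 - 1*5068560) = 1/(56 - 5068560) = 1/(-5068504) = -1/5068504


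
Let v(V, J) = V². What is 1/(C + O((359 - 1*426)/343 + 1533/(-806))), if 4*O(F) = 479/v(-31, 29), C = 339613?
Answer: 3844/1305472851 ≈ 2.9445e-6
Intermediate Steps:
O(F) = 479/3844 (O(F) = (479/((-31)²))/4 = (479/961)/4 = (479*(1/961))/4 = (¼)*(479/961) = 479/3844)
1/(C + O((359 - 1*426)/343 + 1533/(-806))) = 1/(339613 + 479/3844) = 1/(1305472851/3844) = 3844/1305472851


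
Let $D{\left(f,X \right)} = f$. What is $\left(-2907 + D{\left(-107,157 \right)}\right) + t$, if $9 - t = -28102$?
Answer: $25097$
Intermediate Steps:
$t = 28111$ ($t = 9 - -28102 = 9 + 28102 = 28111$)
$\left(-2907 + D{\left(-107,157 \right)}\right) + t = \left(-2907 - 107\right) + 28111 = -3014 + 28111 = 25097$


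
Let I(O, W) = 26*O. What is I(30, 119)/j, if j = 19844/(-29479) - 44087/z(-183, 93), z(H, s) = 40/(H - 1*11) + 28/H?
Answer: 275060640/43282917563 ≈ 0.0063549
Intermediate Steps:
z(H, s) = 28/H + 40/(-11 + H) (z(H, s) = 40/(H - 11) + 28/H = 40/(-11 + H) + 28/H = 28/H + 40/(-11 + H))
j = 562677928319/4584344 (j = 19844/(-29479) - 44087*(-183*(-11 - 183)/(4*(-77 + 17*(-183)))) = 19844*(-1/29479) - 44087*17751/(2*(-77 - 3111)) = -484/719 - 44087/(4*(-1/183)*(-1/194)*(-3188)) = -484/719 - 44087/(-6376/17751) = -484/719 - 44087*(-17751/6376) = -484/719 + 782588337/6376 = 562677928319/4584344 ≈ 1.2274e+5)
I(30, 119)/j = (26*30)/(562677928319/4584344) = 780*(4584344/562677928319) = 275060640/43282917563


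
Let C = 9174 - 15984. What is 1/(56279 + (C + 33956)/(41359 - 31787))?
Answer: 4786/269364867 ≈ 1.7768e-5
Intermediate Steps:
C = -6810
1/(56279 + (C + 33956)/(41359 - 31787)) = 1/(56279 + (-6810 + 33956)/(41359 - 31787)) = 1/(56279 + 27146/9572) = 1/(56279 + 27146*(1/9572)) = 1/(56279 + 13573/4786) = 1/(269364867/4786) = 4786/269364867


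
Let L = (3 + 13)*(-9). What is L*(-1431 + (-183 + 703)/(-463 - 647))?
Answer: 7626864/37 ≈ 2.0613e+5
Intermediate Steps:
L = -144 (L = 16*(-9) = -144)
L*(-1431 + (-183 + 703)/(-463 - 647)) = -144*(-1431 + (-183 + 703)/(-463 - 647)) = -144*(-1431 + 520/(-1110)) = -144*(-1431 + 520*(-1/1110)) = -144*(-1431 - 52/111) = -144*(-158893/111) = 7626864/37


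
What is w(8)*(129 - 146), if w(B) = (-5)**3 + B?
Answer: 1989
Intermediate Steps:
w(B) = -125 + B
w(8)*(129 - 146) = (-125 + 8)*(129 - 146) = -117*(-17) = 1989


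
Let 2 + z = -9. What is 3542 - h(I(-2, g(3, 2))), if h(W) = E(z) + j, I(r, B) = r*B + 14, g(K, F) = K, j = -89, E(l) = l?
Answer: 3642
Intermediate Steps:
z = -11 (z = -2 - 9 = -11)
I(r, B) = 14 + B*r (I(r, B) = B*r + 14 = 14 + B*r)
h(W) = -100 (h(W) = -11 - 89 = -100)
3542 - h(I(-2, g(3, 2))) = 3542 - 1*(-100) = 3542 + 100 = 3642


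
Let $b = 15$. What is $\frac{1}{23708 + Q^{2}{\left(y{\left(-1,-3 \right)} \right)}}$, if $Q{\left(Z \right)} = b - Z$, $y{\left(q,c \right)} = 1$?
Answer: $\frac{1}{23904} \approx 4.1834 \cdot 10^{-5}$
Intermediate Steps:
$Q{\left(Z \right)} = 15 - Z$
$\frac{1}{23708 + Q^{2}{\left(y{\left(-1,-3 \right)} \right)}} = \frac{1}{23708 + \left(15 - 1\right)^{2}} = \frac{1}{23708 + 14^{2}} = \frac{1}{23708 + 196} = \frac{1}{23904}$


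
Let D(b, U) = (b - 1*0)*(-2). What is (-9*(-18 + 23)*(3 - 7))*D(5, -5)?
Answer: -1800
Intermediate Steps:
D(b, U) = -2*b (D(b, U) = (b + 0)*(-2) = b*(-2) = -2*b)
(-9*(-18 + 23)*(3 - 7))*D(5, -5) = (-9*(-18 + 23)*(3 - 7))*(-2*5) = -45*(-4)*(-10) = -9*(-20)*(-10) = 180*(-10) = -1800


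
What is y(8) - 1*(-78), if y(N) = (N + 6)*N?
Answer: 190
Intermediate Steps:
y(N) = N*(6 + N) (y(N) = (6 + N)*N = N*(6 + N))
y(8) - 1*(-78) = 8*(6 + 8) - 1*(-78) = 8*14 + 78 = 112 + 78 = 190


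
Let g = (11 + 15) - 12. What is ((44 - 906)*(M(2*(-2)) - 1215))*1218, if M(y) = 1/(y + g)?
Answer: 6377714742/5 ≈ 1.2755e+9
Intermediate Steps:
g = 14 (g = 26 - 12 = 14)
M(y) = 1/(14 + y) (M(y) = 1/(y + 14) = 1/(14 + y))
((44 - 906)*(M(2*(-2)) - 1215))*1218 = ((44 - 906)*(1/(14 + 2*(-2)) - 1215))*1218 = -862*(1/(14 - 4) - 1215)*1218 = -862*(1/10 - 1215)*1218 = -862*(⅒ - 1215)*1218 = -862*(-12149/10)*1218 = (5236219/5)*1218 = 6377714742/5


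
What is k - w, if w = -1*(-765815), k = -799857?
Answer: -1565672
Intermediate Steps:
w = 765815
k - w = -799857 - 1*765815 = -799857 - 765815 = -1565672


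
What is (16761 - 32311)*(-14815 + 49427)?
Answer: -538216600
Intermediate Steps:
(16761 - 32311)*(-14815 + 49427) = -15550*34612 = -538216600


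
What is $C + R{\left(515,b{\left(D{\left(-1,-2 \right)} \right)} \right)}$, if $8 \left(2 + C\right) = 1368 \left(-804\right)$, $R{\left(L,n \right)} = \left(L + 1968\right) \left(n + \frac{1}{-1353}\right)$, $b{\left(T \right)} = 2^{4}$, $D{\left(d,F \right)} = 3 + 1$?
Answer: $- \frac{132269057}{1353} \approx -97760.0$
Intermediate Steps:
$D{\left(d,F \right)} = 4$
$b{\left(T \right)} = 16$
$R{\left(L,n \right)} = \left(1968 + L\right) \left(- \frac{1}{1353} + n\right)$ ($R{\left(L,n \right)} = \left(1968 + L\right) \left(n - \frac{1}{1353}\right) = \left(1968 + L\right) \left(- \frac{1}{1353} + n\right)$)
$C = -137486$ ($C = -2 + \frac{1368 \left(-804\right)}{8} = -2 + \frac{1}{8} \left(-1099872\right) = -2 - 137484 = -137486$)
$C + R{\left(515,b{\left(D{\left(-1,-2 \right)} \right)} \right)} = -137486 + \left(- \frac{16}{11} + 1968 \cdot 16 - \frac{515}{1353} + 515 \cdot 16\right) = -137486 + \left(- \frac{16}{11} + 31488 - \frac{515}{1353} + 8240\right) = -137486 + \frac{53749501}{1353} = - \frac{132269057}{1353}$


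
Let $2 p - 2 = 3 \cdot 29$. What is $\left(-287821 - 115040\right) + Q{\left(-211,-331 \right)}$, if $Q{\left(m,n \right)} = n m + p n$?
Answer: $- \frac{695499}{2} \approx -3.4775 \cdot 10^{5}$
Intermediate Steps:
$p = \frac{89}{2}$ ($p = 1 + \frac{3 \cdot 29}{2} = 1 + \frac{1}{2} \cdot 87 = 1 + \frac{87}{2} = \frac{89}{2} \approx 44.5$)
$Q{\left(m,n \right)} = \frac{89 n}{2} + m n$ ($Q{\left(m,n \right)} = n m + \frac{89 n}{2} = m n + \frac{89 n}{2} = \frac{89 n}{2} + m n$)
$\left(-287821 - 115040\right) + Q{\left(-211,-331 \right)} = \left(-287821 - 115040\right) + \frac{1}{2} \left(-331\right) \left(89 + 2 \left(-211\right)\right) = -402861 + \frac{1}{2} \left(-331\right) \left(89 - 422\right) = -402861 + \frac{1}{2} \left(-331\right) \left(-333\right) = -402861 + \frac{110223}{2} = - \frac{695499}{2}$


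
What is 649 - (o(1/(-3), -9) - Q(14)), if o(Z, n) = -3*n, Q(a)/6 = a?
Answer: 706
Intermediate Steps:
Q(a) = 6*a
649 - (o(1/(-3), -9) - Q(14)) = 649 - (-3*(-9) - 6*14) = 649 - (27 - 1*84) = 649 - (27 - 84) = 649 - 1*(-57) = 649 + 57 = 706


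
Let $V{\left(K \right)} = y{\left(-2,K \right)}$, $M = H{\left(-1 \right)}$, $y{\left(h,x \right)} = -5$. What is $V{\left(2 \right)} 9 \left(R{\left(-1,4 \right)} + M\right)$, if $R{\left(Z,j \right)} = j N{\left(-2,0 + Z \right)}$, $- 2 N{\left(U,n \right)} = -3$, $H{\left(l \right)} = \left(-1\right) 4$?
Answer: $-90$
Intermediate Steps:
$H{\left(l \right)} = -4$
$N{\left(U,n \right)} = \frac{3}{2}$ ($N{\left(U,n \right)} = \left(- \frac{1}{2}\right) \left(-3\right) = \frac{3}{2}$)
$M = -4$
$V{\left(K \right)} = -5$
$R{\left(Z,j \right)} = \frac{3 j}{2}$ ($R{\left(Z,j \right)} = j \frac{3}{2} = \frac{3 j}{2}$)
$V{\left(2 \right)} 9 \left(R{\left(-1,4 \right)} + M\right) = - 5 \cdot 9 \left(\frac{3}{2} \cdot 4 - 4\right) = - 5 \cdot 9 \left(6 - 4\right) = - 5 \cdot 9 \cdot 2 = \left(-5\right) 18 = -90$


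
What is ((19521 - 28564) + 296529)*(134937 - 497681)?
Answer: -104283821584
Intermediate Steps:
((19521 - 28564) + 296529)*(134937 - 497681) = (-9043 + 296529)*(-362744) = 287486*(-362744) = -104283821584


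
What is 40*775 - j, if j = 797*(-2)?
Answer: 32594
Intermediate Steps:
j = -1594
40*775 - j = 40*775 - 1*(-1594) = 31000 + 1594 = 32594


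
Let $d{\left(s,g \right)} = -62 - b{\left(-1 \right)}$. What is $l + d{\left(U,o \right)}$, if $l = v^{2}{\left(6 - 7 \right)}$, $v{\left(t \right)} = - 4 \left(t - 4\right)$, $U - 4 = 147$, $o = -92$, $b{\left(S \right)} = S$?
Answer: $339$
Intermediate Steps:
$U = 151$ ($U = 4 + 147 = 151$)
$v{\left(t \right)} = 16 - 4 t$ ($v{\left(t \right)} = - 4 \left(-4 + t\right) = 16 - 4 t$)
$d{\left(s,g \right)} = -61$ ($d{\left(s,g \right)} = -62 - -1 = -62 + 1 = -61$)
$l = 400$ ($l = \left(16 - 4 \left(6 - 7\right)\right)^{2} = \left(16 - -4\right)^{2} = \left(16 + 4\right)^{2} = 20^{2} = 400$)
$l + d{\left(U,o \right)} = 400 - 61 = 339$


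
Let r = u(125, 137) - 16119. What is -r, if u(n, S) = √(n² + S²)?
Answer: 16119 - √34394 ≈ 15934.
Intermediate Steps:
u(n, S) = √(S² + n²)
r = -16119 + √34394 (r = √(137² + 125²) - 16119 = √(18769 + 15625) - 16119 = √34394 - 16119 = -16119 + √34394 ≈ -15934.)
-r = -(-16119 + √34394) = 16119 - √34394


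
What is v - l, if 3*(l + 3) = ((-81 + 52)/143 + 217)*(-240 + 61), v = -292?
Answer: 1808459/143 ≈ 12647.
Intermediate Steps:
l = -1850215/143 (l = -3 + (((-81 + 52)/143 + 217)*(-240 + 61))/3 = -3 + ((-29*1/143 + 217)*(-179))/3 = -3 + ((-29/143 + 217)*(-179))/3 = -3 + ((31002/143)*(-179))/3 = -3 + (1/3)*(-5549358/143) = -3 - 1849786/143 = -1850215/143 ≈ -12939.)
v - l = -292 - 1*(-1850215/143) = -292 + 1850215/143 = 1808459/143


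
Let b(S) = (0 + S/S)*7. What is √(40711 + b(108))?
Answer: √40718 ≈ 201.79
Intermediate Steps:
b(S) = 7 (b(S) = (0 + 1)*7 = 1*7 = 7)
√(40711 + b(108)) = √(40711 + 7) = √40718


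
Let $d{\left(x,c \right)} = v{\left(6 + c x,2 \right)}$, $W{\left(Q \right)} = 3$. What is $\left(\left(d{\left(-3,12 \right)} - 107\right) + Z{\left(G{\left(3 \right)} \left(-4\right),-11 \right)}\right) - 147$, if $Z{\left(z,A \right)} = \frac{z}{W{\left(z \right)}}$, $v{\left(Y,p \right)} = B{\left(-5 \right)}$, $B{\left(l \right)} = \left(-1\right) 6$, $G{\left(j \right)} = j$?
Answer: $-264$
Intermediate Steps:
$B{\left(l \right)} = -6$
$v{\left(Y,p \right)} = -6$
$Z{\left(z,A \right)} = \frac{z}{3}$
$d{\left(x,c \right)} = -6$
$\left(\left(d{\left(-3,12 \right)} - 107\right) + Z{\left(G{\left(3 \right)} \left(-4\right),-11 \right)}\right) - 147 = \left(\left(-6 - 107\right) + \frac{3 \left(-4\right)}{3}\right) - 147 = \left(-113 + \frac{1}{3} \left(-12\right)\right) - 147 = \left(-113 - 4\right) - 147 = -117 - 147 = -264$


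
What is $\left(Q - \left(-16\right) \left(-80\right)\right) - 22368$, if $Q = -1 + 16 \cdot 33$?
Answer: $-23121$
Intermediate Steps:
$Q = 527$ ($Q = -1 + 528 = 527$)
$\left(Q - \left(-16\right) \left(-80\right)\right) - 22368 = \left(527 - \left(-16\right) \left(-80\right)\right) - 22368 = \left(527 - 1280\right) - 22368 = -753 - 22368 = -23121$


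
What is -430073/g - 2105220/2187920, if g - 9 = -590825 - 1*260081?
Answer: -42518003209/93084728212 ≈ -0.45677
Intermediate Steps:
g = -850897 (g = 9 + (-590825 - 1*260081) = 9 + (-590825 - 260081) = 9 - 850906 = -850897)
-430073/g - 2105220/2187920 = -430073/(-850897) - 2105220/2187920 = -430073*(-1/850897) - 2105220*1/2187920 = 430073/850897 - 105261/109396 = -42518003209/93084728212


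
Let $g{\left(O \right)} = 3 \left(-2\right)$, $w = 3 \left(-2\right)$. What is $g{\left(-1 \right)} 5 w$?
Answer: $180$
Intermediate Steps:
$w = -6$
$g{\left(O \right)} = -6$
$g{\left(-1 \right)} 5 w = \left(-6\right) 5 \left(-6\right) = \left(-30\right) \left(-6\right) = 180$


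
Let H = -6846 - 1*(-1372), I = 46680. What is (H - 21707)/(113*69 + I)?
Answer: -27181/54477 ≈ -0.49894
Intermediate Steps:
H = -5474 (H = -6846 + 1372 = -5474)
(H - 21707)/(113*69 + I) = (-5474 - 21707)/(113*69 + 46680) = -27181/(7797 + 46680) = -27181/54477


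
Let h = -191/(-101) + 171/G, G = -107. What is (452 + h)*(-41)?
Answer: -200405130/10807 ≈ -18544.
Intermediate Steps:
h = 3166/10807 (h = -191/(-101) + 171/(-107) = -191*(-1/101) + 171*(-1/107) = 191/101 - 171/107 = 3166/10807 ≈ 0.29296)
(452 + h)*(-41) = (452 + 3166/10807)*(-41) = (4887930/10807)*(-41) = -200405130/10807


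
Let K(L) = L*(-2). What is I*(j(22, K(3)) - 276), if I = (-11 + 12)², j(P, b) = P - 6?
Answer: -260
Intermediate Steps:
K(L) = -2*L
j(P, b) = -6 + P
I = 1 (I = 1² = 1)
I*(j(22, K(3)) - 276) = 1*((-6 + 22) - 276) = 1*(16 - 276) = 1*(-260) = -260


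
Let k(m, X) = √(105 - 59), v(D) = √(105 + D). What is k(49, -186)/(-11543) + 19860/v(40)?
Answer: -√46/11543 + 3972*√145/29 ≈ 1649.3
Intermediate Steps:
k(m, X) = √46
k(49, -186)/(-11543) + 19860/v(40) = √46/(-11543) + 19860/(√(105 + 40)) = √46*(-1/11543) + 19860/(√145) = -√46/11543 + 19860*(√145/145) = -√46/11543 + 3972*√145/29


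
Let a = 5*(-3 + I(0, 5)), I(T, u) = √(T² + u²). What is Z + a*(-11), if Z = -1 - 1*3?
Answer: -114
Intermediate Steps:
Z = -4 (Z = -1 - 3 = -4)
a = 10 (a = 5*(-3 + √(0² + 5²)) = 5*(-3 + √(0 + 25)) = 5*(-3 + √25) = 5*(-3 + 5) = 5*2 = 10)
Z + a*(-11) = -4 + 10*(-11) = -4 - 110 = -114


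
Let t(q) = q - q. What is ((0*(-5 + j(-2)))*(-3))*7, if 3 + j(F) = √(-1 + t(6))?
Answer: 0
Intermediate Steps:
t(q) = 0
j(F) = -3 + I (j(F) = -3 + √(-1 + 0) = -3 + √(-1) = -3 + I)
((0*(-5 + j(-2)))*(-3))*7 = ((0*(-5 + (-3 + I)))*(-3))*7 = ((0*(-8 + I))*(-3))*7 = (0*(-3))*7 = 0*7 = 0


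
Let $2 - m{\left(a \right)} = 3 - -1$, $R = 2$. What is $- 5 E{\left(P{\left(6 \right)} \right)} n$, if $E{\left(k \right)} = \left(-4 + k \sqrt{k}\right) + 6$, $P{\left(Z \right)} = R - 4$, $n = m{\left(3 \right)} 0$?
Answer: $0$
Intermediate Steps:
$m{\left(a \right)} = -2$ ($m{\left(a \right)} = 2 - \left(3 - -1\right) = 2 - \left(3 + 1\right) = 2 - 4 = -2$)
$n = 0$ ($n = \left(-2\right) 0 = 0$)
$P{\left(Z \right)} = -2$ ($P{\left(Z \right)} = 2 - 4 = -2$)
$E{\left(k \right)} = 2 + k^{\frac{3}{2}}$ ($E{\left(k \right)} = \left(-4 + k^{\frac{3}{2}}\right) + 6 = 2 + k^{\frac{3}{2}}$)
$- 5 E{\left(P{\left(6 \right)} \right)} n = - 5 \left(2 + \left(-2\right)^{\frac{3}{2}}\right) 0 = - 5 \left(2 - 2 i \sqrt{2}\right) 0 = \left(-10 + 10 i \sqrt{2}\right) 0 = 0$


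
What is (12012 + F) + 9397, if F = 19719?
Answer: 41128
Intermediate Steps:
(12012 + F) + 9397 = (12012 + 19719) + 9397 = 31731 + 9397 = 41128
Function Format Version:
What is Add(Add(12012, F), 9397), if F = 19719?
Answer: 41128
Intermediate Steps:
Add(Add(12012, F), 9397) = Add(Add(12012, 19719), 9397) = Add(31731, 9397) = 41128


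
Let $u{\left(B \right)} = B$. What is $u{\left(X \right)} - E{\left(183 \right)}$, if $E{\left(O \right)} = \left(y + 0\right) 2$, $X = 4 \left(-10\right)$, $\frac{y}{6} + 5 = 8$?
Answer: $-76$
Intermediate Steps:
$y = 18$ ($y = -30 + 6 \cdot 8 = -30 + 48 = 18$)
$X = -40$
$E{\left(O \right)} = 36$ ($E{\left(O \right)} = \left(18 + 0\right) 2 = 18 \cdot 2 = 36$)
$u{\left(X \right)} - E{\left(183 \right)} = -40 - 36 = -76$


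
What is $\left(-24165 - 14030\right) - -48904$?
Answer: $10709$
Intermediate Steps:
$\left(-24165 - 14030\right) - -48904 = -38195 + 48904 = 10709$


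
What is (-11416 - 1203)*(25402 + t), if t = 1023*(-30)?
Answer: 66729272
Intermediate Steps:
t = -30690
(-11416 - 1203)*(25402 + t) = (-11416 - 1203)*(25402 - 30690) = -12619*(-5288) = 66729272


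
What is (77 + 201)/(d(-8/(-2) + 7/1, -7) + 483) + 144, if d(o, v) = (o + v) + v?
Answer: 34699/240 ≈ 144.58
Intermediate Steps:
d(o, v) = o + 2*v
(77 + 201)/(d(-8/(-2) + 7/1, -7) + 483) + 144 = (77 + 201)/(((-8/(-2) + 7/1) + 2*(-7)) + 483) + 144 = 278/(((-8*(-½) + 7*1) - 14) + 483) + 144 = 278/(((4 + 7) - 14) + 483) + 144 = 278/((11 - 14) + 483) + 144 = 278/(-3 + 483) + 144 = 278/480 + 144 = (1/480)*278 + 144 = 139/240 + 144 = 34699/240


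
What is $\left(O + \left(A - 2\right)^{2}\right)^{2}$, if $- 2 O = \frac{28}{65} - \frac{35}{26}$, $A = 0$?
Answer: $\frac{1343281}{67600} \approx 19.871$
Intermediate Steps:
$O = \frac{119}{260}$ ($O = - \frac{\frac{28}{65} - \frac{35}{26}}{2} = \left(- \frac{1}{2}\right) \left(- \frac{119}{130}\right) = \frac{119}{260} \approx 0.45769$)
$\left(O + \left(A - 2\right)^{2}\right)^{2} = \left(\frac{119}{260} + \left(0 - 2\right)^{2}\right)^{2} = \left(\frac{119}{260} + \left(-2\right)^{2}\right)^{2} = \left(\frac{119}{260} + 4\right)^{2} = \left(\frac{1159}{260}\right)^{2} = \frac{1343281}{67600}$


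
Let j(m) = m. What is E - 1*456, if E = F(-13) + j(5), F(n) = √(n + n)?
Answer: -451 + I*√26 ≈ -451.0 + 5.099*I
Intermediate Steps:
F(n) = √2*√n (F(n) = √(2*n) = √2*√n)
E = 5 + I*√26 (E = √2*√(-13) + 5 = √2*(I*√13) + 5 = I*√26 + 5 = 5 + I*√26 ≈ 5.0 + 5.099*I)
E - 1*456 = (5 + I*√26) - 1*456 = (5 + I*√26) - 456 = -451 + I*√26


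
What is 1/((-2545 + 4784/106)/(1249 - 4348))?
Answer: 164247/132493 ≈ 1.2397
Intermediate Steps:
1/((-2545 + 4784/106)/(1249 - 4348)) = 1/((-2545 + 4784*(1/106))/(-3099)) = 1/((-2545 + 2392/53)*(-1/3099)) = 1/(-132493/53*(-1/3099)) = 1/(132493/164247) = 164247/132493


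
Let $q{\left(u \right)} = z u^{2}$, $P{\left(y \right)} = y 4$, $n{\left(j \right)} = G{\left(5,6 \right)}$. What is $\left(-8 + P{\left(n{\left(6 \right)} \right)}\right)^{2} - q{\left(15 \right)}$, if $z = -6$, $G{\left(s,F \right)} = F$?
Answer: $1606$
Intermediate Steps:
$n{\left(j \right)} = 6$
$P{\left(y \right)} = 4 y$
$q{\left(u \right)} = - 6 u^{2}$
$\left(-8 + P{\left(n{\left(6 \right)} \right)}\right)^{2} - q{\left(15 \right)} = \left(-8 + 4 \cdot 6\right)^{2} - - 6 \cdot 15^{2} = \left(-8 + 24\right)^{2} - \left(-6\right) 225 = 16^{2} - -1350 = 256 + 1350 = 1606$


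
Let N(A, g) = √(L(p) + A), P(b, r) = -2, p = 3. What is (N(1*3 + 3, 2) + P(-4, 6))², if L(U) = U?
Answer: 1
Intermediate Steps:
N(A, g) = √(3 + A)
(N(1*3 + 3, 2) + P(-4, 6))² = (√(3 + (1*3 + 3)) - 2)² = (√(3 + (3 + 3)) - 2)² = (√(3 + 6) - 2)² = (√9 - 2)² = (3 - 2)² = 1² = 1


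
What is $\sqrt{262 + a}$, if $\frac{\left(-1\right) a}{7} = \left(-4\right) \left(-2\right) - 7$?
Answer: $\sqrt{255} \approx 15.969$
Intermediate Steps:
$a = -7$ ($a = - 7 \left(\left(-4\right) \left(-2\right) - 7\right) = - 7 \left(8 - 7\right) = \left(-7\right) 1 = -7$)
$\sqrt{262 + a} = \sqrt{262 - 7} = \sqrt{255}$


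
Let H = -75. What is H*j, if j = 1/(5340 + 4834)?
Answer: -75/10174 ≈ -0.0073717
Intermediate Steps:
j = 1/10174 ≈ 9.8290e-5
H*j = -75*1/10174 = -75/10174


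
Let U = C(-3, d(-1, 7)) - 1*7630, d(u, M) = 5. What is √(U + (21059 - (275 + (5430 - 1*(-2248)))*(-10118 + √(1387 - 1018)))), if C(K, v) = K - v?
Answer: √(80481875 - 23859*√41) ≈ 8962.7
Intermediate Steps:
U = -7638 (U = (-3 - 1*5) - 1*7630 = (-3 - 5) - 7630 = -8 - 7630 = -7638)
√(U + (21059 - (275 + (5430 - 1*(-2248)))*(-10118 + √(1387 - 1018)))) = √(-7638 + (21059 - (275 + (5430 - 1*(-2248)))*(-10118 + √(1387 - 1018)))) = √(-7638 + (21059 - (275 + (5430 + 2248))*(-10118 + √369))) = √(-7638 + (21059 - (275 + 7678)*(-10118 + 3*√41))) = √(-7638 + (21059 - 7953*(-10118 + 3*√41))) = √(-7638 + (21059 - (-80468454 + 23859*√41))) = √(-7638 + (21059 + (80468454 - 23859*√41))) = √(-7638 + (80489513 - 23859*√41)) = √(80481875 - 23859*√41)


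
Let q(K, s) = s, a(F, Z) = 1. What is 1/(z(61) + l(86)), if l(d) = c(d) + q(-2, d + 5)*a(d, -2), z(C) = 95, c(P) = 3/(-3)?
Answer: 1/185 ≈ 0.0054054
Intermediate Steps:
c(P) = -1 (c(P) = 3*(-1/3) = -1)
l(d) = 4 + d (l(d) = -1 + (d + 5)*1 = -1 + (5 + d)*1 = -1 + (5 + d) = 4 + d)
1/(z(61) + l(86)) = 1/(95 + (4 + 86)) = 1/(95 + 90) = 1/185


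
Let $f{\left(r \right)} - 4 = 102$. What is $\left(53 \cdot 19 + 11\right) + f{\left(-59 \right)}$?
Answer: $1124$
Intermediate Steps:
$f{\left(r \right)} = 106$ ($f{\left(r \right)} = 4 + 102 = 106$)
$\left(53 \cdot 19 + 11\right) + f{\left(-59 \right)} = \left(53 \cdot 19 + 11\right) + 106 = \left(1007 + 11\right) + 106 = 1018 + 106 = 1124$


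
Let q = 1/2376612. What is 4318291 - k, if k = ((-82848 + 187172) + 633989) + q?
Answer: 8508218674535/2376612 ≈ 3.5800e+6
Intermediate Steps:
q = 1/2376612 ≈ 4.2077e-7
k = 1754683535557/2376612 (k = ((-82848 + 187172) + 633989) + 1/2376612 = (104324 + 633989) + 1/2376612 = 738313 + 1/2376612 = 1754683535557/2376612 ≈ 7.3831e+5)
4318291 - k = 4318291 - 1*1754683535557/2376612 = 4318291 - 1754683535557/2376612 = 8508218674535/2376612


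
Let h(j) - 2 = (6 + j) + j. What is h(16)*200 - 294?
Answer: 7706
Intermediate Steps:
h(j) = 8 + 2*j (h(j) = 2 + ((6 + j) + j) = 2 + (6 + 2*j) = 8 + 2*j)
h(16)*200 - 294 = (8 + 2*16)*200 - 294 = (8 + 32)*200 - 294 = 40*200 - 294 = 8000 - 294 = 7706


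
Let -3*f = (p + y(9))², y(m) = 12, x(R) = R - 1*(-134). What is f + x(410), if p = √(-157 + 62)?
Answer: 1583/3 - 8*I*√95 ≈ 527.67 - 77.974*I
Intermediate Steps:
x(R) = 134 + R (x(R) = R + 134 = 134 + R)
p = I*√95 (p = √(-95) = I*√95 ≈ 9.7468*I)
f = -(12 + I*√95)²/3 (f = -(I*√95 + 12)²/3 = -(12 + I*√95)²/3 ≈ -16.333 - 77.974*I)
f + x(410) = -(12 + I*√95)²/3 + (134 + 410) = -(12 + I*√95)²/3 + 544 = 544 - (12 + I*√95)²/3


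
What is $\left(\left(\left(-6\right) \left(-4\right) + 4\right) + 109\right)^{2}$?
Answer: $18769$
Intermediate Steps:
$\left(\left(\left(-6\right) \left(-4\right) + 4\right) + 109\right)^{2} = \left(\left(24 + 4\right) + 109\right)^{2} = \left(28 + 109\right)^{2} = 137^{2} = 18769$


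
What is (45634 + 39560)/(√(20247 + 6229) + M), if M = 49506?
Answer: 1054403541/612704390 - 42597*√6619/612704390 ≈ 1.7152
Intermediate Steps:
(45634 + 39560)/(√(20247 + 6229) + M) = (45634 + 39560)/(√(20247 + 6229) + 49506) = 85194/(√26476 + 49506) = 85194/(2*√6619 + 49506) = 85194/(49506 + 2*√6619)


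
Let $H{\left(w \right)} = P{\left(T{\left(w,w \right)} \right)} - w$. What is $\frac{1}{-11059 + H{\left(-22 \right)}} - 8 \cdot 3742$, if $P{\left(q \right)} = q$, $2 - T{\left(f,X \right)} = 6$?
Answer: $- \frac{330523377}{11041} \approx -29936.0$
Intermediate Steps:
$T{\left(f,X \right)} = -4$ ($T{\left(f,X \right)} = 2 - 6 = -4$)
$H{\left(w \right)} = -4 - w$
$\frac{1}{-11059 + H{\left(-22 \right)}} - 8 \cdot 3742 = \frac{1}{-11059 - -18} - 8 \cdot 3742 = \frac{1}{-11059 + \left(-4 + 22\right)} - 29936 = \frac{1}{-11059 + 18} - 29936 = \frac{1}{-11041} - 29936 = - \frac{1}{11041} - 29936 = - \frac{330523377}{11041}$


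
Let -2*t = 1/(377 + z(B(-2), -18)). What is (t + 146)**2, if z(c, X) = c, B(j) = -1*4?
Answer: 11862477225/556516 ≈ 21316.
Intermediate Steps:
B(j) = -4
t = -1/746 (t = -1/(2*(377 - 4)) = -1/2/373 = -1/2*1/373 = -1/746 ≈ -0.0013405)
(t + 146)**2 = (-1/746 + 146)**2 = (108915/746)**2 = 11862477225/556516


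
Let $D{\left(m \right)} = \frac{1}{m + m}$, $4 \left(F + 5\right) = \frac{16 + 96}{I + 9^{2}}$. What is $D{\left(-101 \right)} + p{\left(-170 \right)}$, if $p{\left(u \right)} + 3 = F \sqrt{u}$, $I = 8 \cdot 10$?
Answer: $- \frac{607}{202} - \frac{111 i \sqrt{170}}{23} \approx -3.005 - 62.924 i$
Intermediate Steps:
$I = 80$
$F = - \frac{111}{23}$ ($F = -5 + \frac{\left(16 + 96\right) \frac{1}{80 + 9^{2}}}{4} = -5 + \frac{112 \frac{1}{80 + 81}}{4} = -5 + \frac{112 \cdot \frac{1}{161}}{4} = -5 + \frac{1}{4} \cdot \frac{16}{23} = -5 + \frac{4}{23} = - \frac{111}{23} \approx -4.8261$)
$p{\left(u \right)} = -3 - \frac{111 \sqrt{u}}{23}$
$D{\left(m \right)} = \frac{1}{2 m}$
$D{\left(-101 \right)} + p{\left(-170 \right)} = \frac{1}{2 \left(-101\right)} - \left(3 + \frac{111 \sqrt{-170}}{23}\right) = \frac{1}{2} \left(- \frac{1}{101}\right) - \left(3 + \frac{111 i \sqrt{170}}{23}\right) = - \frac{1}{202} - \left(3 + \frac{111 i \sqrt{170}}{23}\right) = - \frac{607}{202} - \frac{111 i \sqrt{170}}{23}$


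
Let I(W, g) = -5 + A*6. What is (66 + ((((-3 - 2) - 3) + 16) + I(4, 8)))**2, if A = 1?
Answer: 5625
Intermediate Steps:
I(W, g) = 1 (I(W, g) = -5 + 1*6 = -5 + 6 = 1)
(66 + ((((-3 - 2) - 3) + 16) + I(4, 8)))**2 = (66 + ((((-3 - 2) - 3) + 16) + 1))**2 = (66 + (((-5 - 3) + 16) + 1))**2 = (66 + ((-8 + 16) + 1))**2 = (66 + (8 + 1))**2 = (66 + 9)**2 = 75**2 = 5625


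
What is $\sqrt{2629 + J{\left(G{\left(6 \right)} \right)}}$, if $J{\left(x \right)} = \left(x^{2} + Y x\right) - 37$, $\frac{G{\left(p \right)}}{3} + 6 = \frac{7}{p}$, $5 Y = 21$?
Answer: $\frac{\sqrt{274135}}{10} \approx 52.358$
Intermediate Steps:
$Y = \frac{21}{5}$ ($Y = \frac{1}{5} \cdot 21 = \frac{21}{5} \approx 4.2$)
$G{\left(p \right)} = -18 + \frac{21}{p}$ ($G{\left(p \right)} = -18 + 3 \frac{7}{p} = -18 + \frac{21}{p}$)
$J{\left(x \right)} = -37 + x^{2} + \frac{21 x}{5}$ ($J{\left(x \right)} = \left(x^{2} + \frac{21 x}{5}\right) - 37 = -37 + x^{2} + \frac{21 x}{5}$)
$\sqrt{2629 + J{\left(G{\left(6 \right)} \right)}} = \sqrt{2629 + \left(-37 + \left(-18 + \frac{21}{6}\right)^{2} + \frac{21 \left(-18 + \frac{21}{6}\right)}{5}\right)} = \sqrt{2629 + \left(-37 + \left(-18 + 21 \cdot \frac{1}{6}\right)^{2} + \frac{21 \left(-18 + 21 \cdot \frac{1}{6}\right)}{5}\right)} = \sqrt{2629 + \left(-37 + \left(-18 + \frac{7}{2}\right)^{2} + \frac{21 \left(-18 + \frac{7}{2}\right)}{5}\right)} = \sqrt{2629 + \left(-37 + \left(- \frac{29}{2}\right)^{2} + \frac{21}{5} \left(- \frac{29}{2}\right)\right)} = \sqrt{2629 - - \frac{2247}{20}} = \sqrt{2629 + \frac{2247}{20}} = \sqrt{\frac{54827}{20}} = \frac{\sqrt{274135}}{10}$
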